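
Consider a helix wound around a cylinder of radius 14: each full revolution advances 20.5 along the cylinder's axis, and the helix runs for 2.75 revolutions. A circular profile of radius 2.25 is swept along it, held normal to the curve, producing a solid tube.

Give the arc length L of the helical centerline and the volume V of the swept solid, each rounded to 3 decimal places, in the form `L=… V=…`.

2πR = 2π·14 = 87.964594
per-turn = √(87.964594² + 20.5²) = √(7737.7699 + 420.25) = √8158.0199 = 90.321757
L = 2.75 × 90.321757 = 248.384833
V = π·2.25² × L = 15.904313 × 248.384833 = 3950.390076

L=248.385 V=3950.390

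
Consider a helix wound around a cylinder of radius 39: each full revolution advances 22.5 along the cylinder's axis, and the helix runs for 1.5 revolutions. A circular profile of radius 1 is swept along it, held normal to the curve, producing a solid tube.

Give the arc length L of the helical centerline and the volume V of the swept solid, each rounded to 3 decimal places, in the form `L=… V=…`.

L=369.113 V=1159.601

2πR = 2π·39 = 245.044227
per-turn = √(245.044227² + 22.5²) = √(60046.6732 + 506.25) = √60552.9232 = 246.075036
L = 1.5 × 246.075036 = 369.112553
V = π·1² × L = 3.141593 × 369.112553 = 1159.601286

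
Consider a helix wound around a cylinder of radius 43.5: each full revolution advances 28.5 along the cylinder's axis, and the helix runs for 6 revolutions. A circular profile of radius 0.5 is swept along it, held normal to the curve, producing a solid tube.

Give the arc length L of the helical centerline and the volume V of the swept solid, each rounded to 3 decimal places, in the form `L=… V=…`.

2πR = 2π·43.5 = 273.318561
per-turn = √(273.318561² + 28.5²) = √(74703.0357 + 812.25) = √75515.2857 = 274.800447
L = 6 × 274.800447 = 1648.802682
V = π·0.5² × L = 0.785398 × 1648.802682 = 1294.966599

L=1648.803 V=1294.967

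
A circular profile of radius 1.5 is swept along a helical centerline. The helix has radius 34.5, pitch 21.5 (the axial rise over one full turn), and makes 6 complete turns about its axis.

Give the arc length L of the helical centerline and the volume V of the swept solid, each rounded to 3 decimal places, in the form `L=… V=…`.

2πR = 2π·34.5 = 216.769893
per-turn = √(216.769893² + 21.5²) = √(46989.1866 + 462.25) = √47451.4366 = 217.833506
L = 6 × 217.833506 = 1307.001039
V = π·1.5² × L = 7.068583 × 1307.001039 = 9238.645940

L=1307.001 V=9238.646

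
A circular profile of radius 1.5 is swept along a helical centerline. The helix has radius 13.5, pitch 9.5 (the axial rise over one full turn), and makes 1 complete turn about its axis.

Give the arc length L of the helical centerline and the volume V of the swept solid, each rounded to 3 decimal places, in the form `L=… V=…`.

L=85.353 V=603.327

2πR = 2π·13.5 = 84.823002
per-turn = √(84.823002² + 9.5²) = √(7194.9416 + 90.25) = √7285.1916 = 85.353334
L = 1 × 85.353334 = 85.353334
V = π·1.5² × L = 7.068583 × 85.353334 = 603.327165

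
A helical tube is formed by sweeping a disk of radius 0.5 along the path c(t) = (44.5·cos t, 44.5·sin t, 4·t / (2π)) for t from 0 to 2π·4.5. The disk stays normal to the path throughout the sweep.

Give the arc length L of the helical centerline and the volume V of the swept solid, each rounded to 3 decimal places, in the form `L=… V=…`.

2πR = 2π·44.5 = 279.601746
per-turn = √(279.601746² + 4²) = √(78177.1365 + 16) = √78193.1365 = 279.630357
L = 4.5 × 279.630357 = 1258.336606
V = π·0.5² × L = 0.785398 × 1258.336606 = 988.295259

L=1258.337 V=988.295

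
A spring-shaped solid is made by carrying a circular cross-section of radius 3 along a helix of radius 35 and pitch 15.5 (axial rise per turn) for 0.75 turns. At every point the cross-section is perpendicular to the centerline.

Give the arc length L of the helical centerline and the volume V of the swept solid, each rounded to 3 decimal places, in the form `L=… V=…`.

L=165.343 V=4674.957

2πR = 2π·35 = 219.911486
per-turn = √(219.911486² + 15.5²) = √(48361.0616 + 240.25) = √48601.3116 = 220.457052
L = 0.75 × 220.457052 = 165.342789
V = π·3² × L = 28.274334 × 165.342789 = 4674.957211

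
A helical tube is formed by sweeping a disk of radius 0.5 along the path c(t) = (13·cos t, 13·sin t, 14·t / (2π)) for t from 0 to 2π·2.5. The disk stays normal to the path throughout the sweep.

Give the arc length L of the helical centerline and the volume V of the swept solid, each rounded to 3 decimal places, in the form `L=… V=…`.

L=207.181 V=162.720

2πR = 2π·13 = 81.681409
per-turn = √(81.681409² + 14²) = √(6671.8526 + 196) = √6867.8526 = 82.872508
L = 2.5 × 82.872508 = 207.181270
V = π·0.5² × L = 0.785398 × 207.181270 = 162.719789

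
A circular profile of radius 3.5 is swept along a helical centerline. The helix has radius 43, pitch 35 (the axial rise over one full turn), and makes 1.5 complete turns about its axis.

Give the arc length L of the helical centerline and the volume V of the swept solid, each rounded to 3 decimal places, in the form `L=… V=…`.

2πR = 2π·43 = 270.176968
per-turn = √(270.176968² + 35²) = √(72995.5942 + 1225) = √74220.5942 = 272.434569
L = 1.5 × 272.434569 = 408.651853
V = π·3.5² × L = 38.484510 × 408.651853 = 15726.766320

L=408.652 V=15726.766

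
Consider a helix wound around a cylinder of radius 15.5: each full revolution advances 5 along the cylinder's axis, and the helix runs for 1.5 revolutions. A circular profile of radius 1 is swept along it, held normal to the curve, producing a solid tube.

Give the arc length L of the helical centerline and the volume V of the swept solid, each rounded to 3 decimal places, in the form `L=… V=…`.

2πR = 2π·15.5 = 97.389372
per-turn = √(97.389372² + 5²) = √(9484.6898 + 25) = √9509.6898 = 97.517639
L = 1.5 × 97.517639 = 146.276458
V = π·1² × L = 3.141593 × 146.276458 = 459.541045

L=146.276 V=459.541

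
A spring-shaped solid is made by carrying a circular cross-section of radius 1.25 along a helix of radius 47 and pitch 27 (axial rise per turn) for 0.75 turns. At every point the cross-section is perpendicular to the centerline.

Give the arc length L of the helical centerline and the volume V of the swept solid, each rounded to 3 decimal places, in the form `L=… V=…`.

2πR = 2π·47 = 295.309709
per-turn = √(295.309709² + 27²) = √(87207.8245 + 729) = √87936.8245 = 296.541438
L = 0.75 × 296.541438 = 222.406079
V = π·1.25² × L = 4.908739 × 222.406079 = 1091.733285

L=222.406 V=1091.733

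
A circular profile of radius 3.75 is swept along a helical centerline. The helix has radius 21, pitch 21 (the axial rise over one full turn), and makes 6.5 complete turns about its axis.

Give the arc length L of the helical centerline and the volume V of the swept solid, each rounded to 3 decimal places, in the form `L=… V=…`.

L=868.449 V=38366.910

2πR = 2π·21 = 131.946891
per-turn = √(131.946891² + 21²) = √(17409.9822 + 441) = √17850.9822 = 133.607568
L = 6.5 × 133.607568 = 868.449190
V = π·3.75² × L = 44.178647 × 868.449190 = 38366.909954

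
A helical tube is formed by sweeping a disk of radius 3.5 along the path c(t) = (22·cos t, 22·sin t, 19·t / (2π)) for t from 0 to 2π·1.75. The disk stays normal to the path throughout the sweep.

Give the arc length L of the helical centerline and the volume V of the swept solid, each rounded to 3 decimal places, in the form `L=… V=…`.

2πR = 2π·22 = 138.230077
per-turn = √(138.230077² + 19²) = √(19107.5541 + 361) = √19468.5541 = 139.529761
L = 1.75 × 139.529761 = 244.177081
V = π·3.5² × L = 38.484510 × 244.177081 = 9397.035326

L=244.177 V=9397.035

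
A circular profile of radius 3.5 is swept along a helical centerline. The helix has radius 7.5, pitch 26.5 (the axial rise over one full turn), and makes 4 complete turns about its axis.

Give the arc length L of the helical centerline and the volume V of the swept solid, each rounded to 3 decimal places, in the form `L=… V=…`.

2πR = 2π·7.5 = 47.123890
per-turn = √(47.123890² + 26.5²) = √(2220.6610 + 702.25) = √2922.9110 = 54.063953
L = 4 × 54.063953 = 216.255811
V = π·3.5² × L = 38.484510 × 216.255811 = 8322.498927

L=216.256 V=8322.499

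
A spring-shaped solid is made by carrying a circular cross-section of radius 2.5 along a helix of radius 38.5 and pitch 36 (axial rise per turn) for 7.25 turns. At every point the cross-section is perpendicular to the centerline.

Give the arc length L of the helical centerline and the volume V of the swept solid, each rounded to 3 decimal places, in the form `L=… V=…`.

L=1773.109 V=34814.909

2πR = 2π·38.5 = 241.902634
per-turn = √(241.902634² + 36²) = √(58516.8845 + 1296) = √59812.8845 = 244.566728
L = 7.25 × 244.566728 = 1773.108779
V = π·2.5² × L = 19.634954 × 1773.108779 = 34814.909458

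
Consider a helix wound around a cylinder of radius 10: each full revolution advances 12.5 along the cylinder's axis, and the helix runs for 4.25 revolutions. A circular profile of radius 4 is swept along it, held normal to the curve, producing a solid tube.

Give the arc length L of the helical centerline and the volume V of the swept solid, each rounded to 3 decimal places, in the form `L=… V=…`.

2πR = 2π·10 = 62.831853
per-turn = √(62.831853² + 12.5²) = √(3947.8418 + 156.25) = √4104.0918 = 64.063186
L = 4.25 × 64.063186 = 272.268539
V = π·4² × L = 50.265482 × 272.268539 = 13685.709479

L=272.269 V=13685.709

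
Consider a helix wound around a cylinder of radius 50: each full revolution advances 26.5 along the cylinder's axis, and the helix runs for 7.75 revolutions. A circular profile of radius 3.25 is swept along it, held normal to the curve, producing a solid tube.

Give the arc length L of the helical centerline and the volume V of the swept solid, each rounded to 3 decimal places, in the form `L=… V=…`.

L=2443.381 V=81078.884

2πR = 2π·50 = 314.159265
per-turn = √(314.159265² + 26.5²) = √(98696.0440 + 702.25) = √99398.2940 = 315.274950
L = 7.75 × 315.274950 = 2443.380861
V = π·3.25² × L = 33.183072 × 2443.380861 = 81078.884034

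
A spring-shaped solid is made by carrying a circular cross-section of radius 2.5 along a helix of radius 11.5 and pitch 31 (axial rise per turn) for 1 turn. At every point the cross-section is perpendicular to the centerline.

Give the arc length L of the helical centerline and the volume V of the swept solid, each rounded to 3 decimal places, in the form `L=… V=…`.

2πR = 2π·11.5 = 72.256631
per-turn = √(72.256631² + 31²) = √(5221.0207 + 961) = √6182.0207 = 78.625827
L = 1 × 78.625827 = 78.625827
V = π·2.5² × L = 19.634954 × 78.625827 = 1543.814510

L=78.626 V=1543.815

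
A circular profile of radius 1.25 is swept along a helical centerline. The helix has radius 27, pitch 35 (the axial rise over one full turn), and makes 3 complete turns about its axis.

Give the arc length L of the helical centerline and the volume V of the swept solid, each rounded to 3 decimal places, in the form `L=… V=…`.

2πR = 2π·27 = 169.646003
per-turn = √(169.646003² + 35²) = √(28779.7664 + 1225) = √30004.7664 = 173.218840
L = 3 × 173.218840 = 519.656519
V = π·1.25² × L = 4.908739 × 519.656519 = 2550.857973

L=519.657 V=2550.858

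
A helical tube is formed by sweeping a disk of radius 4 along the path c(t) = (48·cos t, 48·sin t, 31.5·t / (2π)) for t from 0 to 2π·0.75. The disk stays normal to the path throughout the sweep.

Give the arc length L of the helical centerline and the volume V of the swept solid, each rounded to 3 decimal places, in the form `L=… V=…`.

2πR = 2π·48 = 301.592895
per-turn = √(301.592895² + 31.5²) = √(90958.2742 + 992.25) = √91950.5242 = 303.233448
L = 0.75 × 303.233448 = 227.425086
V = π·4² × L = 50.265482 × 227.425086 = 11431.631682

L=227.425 V=11431.632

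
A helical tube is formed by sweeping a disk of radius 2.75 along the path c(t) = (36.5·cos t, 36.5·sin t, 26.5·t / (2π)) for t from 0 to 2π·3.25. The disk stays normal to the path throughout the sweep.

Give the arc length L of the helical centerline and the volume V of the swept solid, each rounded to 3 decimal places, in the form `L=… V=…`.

2πR = 2π·36.5 = 229.336264
per-turn = √(229.336264² + 26.5²) = √(52595.1219 + 702.25) = √53297.3719 = 230.862236
L = 3.25 × 230.862236 = 750.302266
V = π·2.75² × L = 23.758294 × 750.302266 = 17825.902154

L=750.302 V=17825.902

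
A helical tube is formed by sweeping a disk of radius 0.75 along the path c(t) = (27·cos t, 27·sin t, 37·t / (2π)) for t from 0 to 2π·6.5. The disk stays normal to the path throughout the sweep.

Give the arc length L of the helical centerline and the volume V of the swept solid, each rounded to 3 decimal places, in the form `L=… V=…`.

L=1128.621 V=1994.438

2πR = 2π·27 = 169.646003
per-turn = √(169.646003² + 37²) = √(28779.7664 + 1369) = √30148.7664 = 173.634001
L = 6.5 × 173.634001 = 1128.621009
V = π·0.75² × L = 1.767146 × 1128.621009 = 1994.437952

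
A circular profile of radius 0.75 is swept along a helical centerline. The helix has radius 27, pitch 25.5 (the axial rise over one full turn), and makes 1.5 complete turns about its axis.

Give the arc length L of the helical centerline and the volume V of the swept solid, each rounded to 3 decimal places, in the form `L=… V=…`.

L=257.328 V=454.736

2πR = 2π·27 = 169.646003
per-turn = √(169.646003² + 25.5²) = √(28779.7664 + 650.25) = √29430.0164 = 171.551789
L = 1.5 × 171.551789 = 257.327684
V = π·0.75² × L = 1.767146 × 257.327684 = 454.735553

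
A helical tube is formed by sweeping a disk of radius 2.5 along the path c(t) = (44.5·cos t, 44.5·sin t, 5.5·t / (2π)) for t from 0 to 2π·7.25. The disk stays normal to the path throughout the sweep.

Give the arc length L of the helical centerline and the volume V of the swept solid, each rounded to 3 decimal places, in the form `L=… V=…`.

L=2027.505 V=39809.964

2πR = 2π·44.5 = 279.601746
per-turn = √(279.601746² + 5.5²) = √(78177.1365 + 30.25) = √78207.3865 = 279.655836
L = 7.25 × 279.655836 = 2027.504809
V = π·2.5² × L = 19.634954 × 2027.504809 = 39809.963833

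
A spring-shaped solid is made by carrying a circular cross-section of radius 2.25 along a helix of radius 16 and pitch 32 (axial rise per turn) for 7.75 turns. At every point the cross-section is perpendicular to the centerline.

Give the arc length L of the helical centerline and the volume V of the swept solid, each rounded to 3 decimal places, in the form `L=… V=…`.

2πR = 2π·16 = 100.530965
per-turn = √(100.530965² + 32²) = √(10106.4749 + 1024) = √11130.4749 = 105.501066
L = 7.75 × 105.501066 = 817.633261
V = π·2.25² × L = 15.904313 × 817.633261 = 13003.895142

L=817.633 V=13003.895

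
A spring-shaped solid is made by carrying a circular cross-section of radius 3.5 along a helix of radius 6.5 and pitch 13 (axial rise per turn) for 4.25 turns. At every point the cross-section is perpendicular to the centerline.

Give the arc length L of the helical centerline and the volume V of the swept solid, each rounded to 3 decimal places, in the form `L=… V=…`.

L=182.154 V=7010.115

2πR = 2π·6.5 = 40.840704
per-turn = √(40.840704² + 13²) = √(1667.9631 + 169) = √1836.9631 = 42.859808
L = 4.25 × 42.859808 = 182.154184
V = π·3.5² × L = 38.484510 × 182.154184 = 7010.114521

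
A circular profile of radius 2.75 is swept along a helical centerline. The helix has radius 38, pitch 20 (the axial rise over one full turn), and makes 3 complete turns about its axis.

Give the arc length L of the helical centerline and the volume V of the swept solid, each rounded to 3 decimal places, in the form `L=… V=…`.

2πR = 2π·38 = 238.761042
per-turn = √(238.761042² + 20²) = √(57006.8350 + 400) = √57406.8350 = 239.597235
L = 3 × 239.597235 = 718.791705
V = π·2.75² × L = 23.758294 × 718.791705 = 17077.264971

L=718.792 V=17077.265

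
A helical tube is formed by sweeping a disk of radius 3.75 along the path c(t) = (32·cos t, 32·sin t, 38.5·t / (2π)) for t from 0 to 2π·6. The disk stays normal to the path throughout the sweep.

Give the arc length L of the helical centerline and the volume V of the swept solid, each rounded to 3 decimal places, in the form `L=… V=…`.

L=1228.289 V=54264.137

2πR = 2π·32 = 201.061930
per-turn = √(201.061930² + 38.5²) = √(40425.8996 + 1482.25) = √41908.1496 = 204.714801
L = 6 × 204.714801 = 1228.288804
V = π·3.75² × L = 44.178647 × 1228.288804 = 54264.137116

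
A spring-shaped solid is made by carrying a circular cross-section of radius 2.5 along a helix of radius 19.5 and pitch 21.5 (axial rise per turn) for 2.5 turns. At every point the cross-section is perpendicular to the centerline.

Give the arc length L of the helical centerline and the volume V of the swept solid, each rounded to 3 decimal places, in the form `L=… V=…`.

2πR = 2π·19.5 = 122.522113
per-turn = √(122.522113² + 21.5²) = √(15011.6683 + 462.25) = √15473.9183 = 124.394205
L = 2.5 × 124.394205 = 310.985513
V = π·2.5² × L = 19.634954 × 310.985513 = 6106.186270

L=310.986 V=6106.186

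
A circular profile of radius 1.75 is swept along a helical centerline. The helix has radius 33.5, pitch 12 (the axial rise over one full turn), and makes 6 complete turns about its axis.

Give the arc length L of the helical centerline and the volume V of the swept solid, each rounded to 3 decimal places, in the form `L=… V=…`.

L=1264.971 V=12170.447

2πR = 2π·33.5 = 210.486708
per-turn = √(210.486708² + 12²) = √(44304.6542 + 144) = √44448.6542 = 210.828495
L = 6 × 210.828495 = 1264.970968
V = π·1.75² × L = 9.621128 × 1264.970968 = 12170.446968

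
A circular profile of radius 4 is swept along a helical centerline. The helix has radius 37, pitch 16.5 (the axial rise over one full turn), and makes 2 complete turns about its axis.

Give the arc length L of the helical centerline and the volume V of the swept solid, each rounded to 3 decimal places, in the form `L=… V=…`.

2πR = 2π·37 = 232.477856
per-turn = √(232.477856² + 16.5²) = √(54045.9537 + 272.25) = √54318.2037 = 233.062660
L = 2 × 233.062660 = 466.125321
V = π·4² × L = 50.265482 × 466.125321 = 23430.014142

L=466.125 V=23430.014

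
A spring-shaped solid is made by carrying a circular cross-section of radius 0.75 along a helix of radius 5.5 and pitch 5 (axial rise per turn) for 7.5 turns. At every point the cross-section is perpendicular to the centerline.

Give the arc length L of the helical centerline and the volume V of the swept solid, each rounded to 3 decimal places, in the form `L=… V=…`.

L=261.880 V=462.781

2πR = 2π·5.5 = 34.557519
per-turn = √(34.557519² + 5²) = √(1194.2221 + 25) = √1219.2221 = 34.917361
L = 7.5 × 34.917361 = 261.880211
V = π·0.75² × L = 1.767146 × 261.880211 = 462.780533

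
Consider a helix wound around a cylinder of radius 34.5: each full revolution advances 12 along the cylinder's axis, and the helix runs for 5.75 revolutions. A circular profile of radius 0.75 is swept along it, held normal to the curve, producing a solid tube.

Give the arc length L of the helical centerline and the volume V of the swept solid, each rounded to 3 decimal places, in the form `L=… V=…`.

2πR = 2π·34.5 = 216.769893
per-turn = √(216.769893² + 12²) = √(46989.1866 + 144) = √47133.1866 = 217.101788
L = 5.75 × 217.101788 = 1248.335284
V = π·0.75² × L = 1.767146 × 1248.335284 = 2205.990538

L=1248.335 V=2205.991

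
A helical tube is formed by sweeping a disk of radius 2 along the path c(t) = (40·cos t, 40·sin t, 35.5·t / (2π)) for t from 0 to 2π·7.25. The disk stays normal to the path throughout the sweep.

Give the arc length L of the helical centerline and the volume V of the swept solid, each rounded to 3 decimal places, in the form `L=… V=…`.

L=1840.211 V=23124.774

2πR = 2π·40 = 251.327412
per-turn = √(251.327412² + 35.5²) = √(63165.4682 + 1260.25) = √64425.7182 = 253.822218
L = 7.25 × 253.822218 = 1840.211078
V = π·2² × L = 12.566371 × 1840.211078 = 23124.774413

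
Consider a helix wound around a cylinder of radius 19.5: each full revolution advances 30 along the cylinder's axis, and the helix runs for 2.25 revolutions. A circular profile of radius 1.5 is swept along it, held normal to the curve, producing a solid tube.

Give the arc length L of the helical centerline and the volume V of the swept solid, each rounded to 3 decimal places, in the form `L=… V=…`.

2πR = 2π·19.5 = 122.522113
per-turn = √(122.522113² + 30²) = √(15011.6683 + 900) = √15911.6683 = 126.141461
L = 2.25 × 126.141461 = 283.818288
V = π·1.5² × L = 7.068583 × 283.818288 = 2006.193261

L=283.818 V=2006.193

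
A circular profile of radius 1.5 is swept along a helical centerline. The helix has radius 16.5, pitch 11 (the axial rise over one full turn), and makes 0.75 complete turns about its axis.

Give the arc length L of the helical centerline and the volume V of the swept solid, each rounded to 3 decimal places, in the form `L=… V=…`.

2πR = 2π·16.5 = 103.672558
per-turn = √(103.672558² + 11²) = √(10747.9992 + 121) = √10868.9992 = 104.254492
L = 0.75 × 104.254492 = 78.190869
V = π·1.5² × L = 7.068583 × 78.190869 = 552.698686

L=78.191 V=552.699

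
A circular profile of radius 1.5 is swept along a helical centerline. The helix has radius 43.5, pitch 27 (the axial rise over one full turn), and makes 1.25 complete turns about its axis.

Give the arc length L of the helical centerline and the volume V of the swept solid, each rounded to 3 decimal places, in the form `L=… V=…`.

2πR = 2π·43.5 = 273.318561
per-turn = √(273.318561² + 27²) = √(74703.0357 + 729) = √75432.0357 = 274.648932
L = 1.25 × 274.648932 = 343.311165
V = π·1.5² × L = 7.068583 × 343.311165 = 2426.723624

L=343.311 V=2426.724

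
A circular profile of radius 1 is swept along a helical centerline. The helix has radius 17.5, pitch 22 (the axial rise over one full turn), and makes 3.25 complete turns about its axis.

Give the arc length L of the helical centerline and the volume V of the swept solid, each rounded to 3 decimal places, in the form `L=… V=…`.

L=364.439 V=1144.918

2πR = 2π·17.5 = 109.955743
per-turn = √(109.955743² + 22²) = √(12090.2654 + 484) = √12574.2654 = 112.135032
L = 3.25 × 112.135032 = 364.438854
V = π·1² × L = 3.141593 × 364.438854 = 1144.918426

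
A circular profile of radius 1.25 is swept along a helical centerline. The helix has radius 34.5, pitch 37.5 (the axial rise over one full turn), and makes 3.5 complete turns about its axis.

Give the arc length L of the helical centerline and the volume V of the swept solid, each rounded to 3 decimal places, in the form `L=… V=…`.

L=769.964 V=3779.550

2πR = 2π·34.5 = 216.769893
per-turn = √(216.769893² + 37.5²) = √(46989.1866 + 1406.25) = √48395.4366 = 219.989628
L = 3.5 × 219.989628 = 769.963699
V = π·1.25² × L = 4.908739 × 769.963699 = 3779.550469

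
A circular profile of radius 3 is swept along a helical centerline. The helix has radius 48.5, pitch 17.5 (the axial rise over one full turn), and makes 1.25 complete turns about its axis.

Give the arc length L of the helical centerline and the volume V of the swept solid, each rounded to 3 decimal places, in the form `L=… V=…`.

L=381.546 V=10787.951

2πR = 2π·48.5 = 304.734487
per-turn = √(304.734487² + 17.5²) = √(92863.1078 + 306.25) = √93169.3578 = 305.236560
L = 1.25 × 305.236560 = 381.545701
V = π·3² × L = 28.274334 × 381.545701 = 10787.950528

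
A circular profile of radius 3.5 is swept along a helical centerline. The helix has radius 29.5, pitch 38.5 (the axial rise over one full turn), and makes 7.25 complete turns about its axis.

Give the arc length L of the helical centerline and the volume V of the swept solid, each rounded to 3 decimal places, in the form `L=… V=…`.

L=1372.499 V=52819.943

2πR = 2π·29.5 = 185.353967
per-turn = √(185.353967² + 38.5²) = √(34356.0929 + 1482.25) = √35838.3429 = 189.310176
L = 7.25 × 189.310176 = 1372.498780
V = π·3.5² × L = 38.484510 × 1372.498780 = 52819.943014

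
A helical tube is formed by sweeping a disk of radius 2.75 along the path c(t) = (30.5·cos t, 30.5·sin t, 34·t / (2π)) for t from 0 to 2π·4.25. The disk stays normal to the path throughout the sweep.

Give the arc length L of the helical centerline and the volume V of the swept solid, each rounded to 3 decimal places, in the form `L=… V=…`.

L=827.177 V=19652.317

2πR = 2π·30.5 = 191.637152
per-turn = √(191.637152² + 34²) = √(36724.7980 + 1156) = √37880.7980 = 194.629900
L = 4.25 × 194.629900 = 827.177075
V = π·2.75² × L = 23.758294 × 827.177075 = 19652.316505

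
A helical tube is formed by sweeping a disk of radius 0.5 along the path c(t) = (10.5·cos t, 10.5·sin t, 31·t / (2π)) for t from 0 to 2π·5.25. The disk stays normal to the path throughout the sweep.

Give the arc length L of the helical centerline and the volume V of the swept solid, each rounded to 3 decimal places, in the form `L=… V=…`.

L=382.692 V=300.566

2πR = 2π·10.5 = 65.973446
per-turn = √(65.973446² + 31²) = √(4352.4955 + 961) = √5313.4955 = 72.893728
L = 5.25 × 72.893728 = 382.692071
V = π·0.5² × L = 0.785398 × 382.692071 = 300.565649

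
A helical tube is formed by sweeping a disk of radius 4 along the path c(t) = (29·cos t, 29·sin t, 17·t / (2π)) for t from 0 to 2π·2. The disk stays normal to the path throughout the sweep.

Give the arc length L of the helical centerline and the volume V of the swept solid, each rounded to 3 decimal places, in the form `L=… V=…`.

2πR = 2π·29 = 182.212374
per-turn = √(182.212374² + 17²) = √(33201.3492 + 289) = √33490.3492 = 183.003686
L = 2 × 183.003686 = 366.007373
V = π·4² × L = 50.265482 × 366.007373 = 18397.537168

L=366.007 V=18397.537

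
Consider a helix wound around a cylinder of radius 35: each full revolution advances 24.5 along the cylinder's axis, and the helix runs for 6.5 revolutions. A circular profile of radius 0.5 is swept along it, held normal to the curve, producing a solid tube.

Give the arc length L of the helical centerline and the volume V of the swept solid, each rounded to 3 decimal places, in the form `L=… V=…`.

L=1438.268 V=1129.613

2πR = 2π·35 = 219.911486
per-turn = √(219.911486² + 24.5²) = √(48361.0616 + 600.25) = √48961.3116 = 221.272031
L = 6.5 × 221.272031 = 1438.268199
V = π·0.5² × L = 0.785398 × 1438.268199 = 1129.613202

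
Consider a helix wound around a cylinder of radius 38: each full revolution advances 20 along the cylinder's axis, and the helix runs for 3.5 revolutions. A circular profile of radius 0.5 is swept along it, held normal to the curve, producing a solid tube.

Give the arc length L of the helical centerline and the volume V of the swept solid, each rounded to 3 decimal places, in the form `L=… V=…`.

2πR = 2π·38 = 238.761042
per-turn = √(238.761042² + 20²) = √(57006.8350 + 400) = √57406.8350 = 239.597235
L = 3.5 × 239.597235 = 838.590323
V = π·0.5² × L = 0.785398 × 838.590323 = 658.627299

L=838.590 V=658.627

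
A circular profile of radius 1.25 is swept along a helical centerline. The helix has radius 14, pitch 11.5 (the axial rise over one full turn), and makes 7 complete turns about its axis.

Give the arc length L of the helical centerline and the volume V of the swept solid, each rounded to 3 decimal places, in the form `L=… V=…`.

L=620.992 V=3048.287

2πR = 2π·14 = 87.964594
per-turn = √(87.964594² + 11.5²) = √(7737.7699 + 132.25) = √7870.0199 = 88.713132
L = 7 × 88.713132 = 620.991926
V = π·1.25² × L = 4.908739 × 620.991926 = 3048.286991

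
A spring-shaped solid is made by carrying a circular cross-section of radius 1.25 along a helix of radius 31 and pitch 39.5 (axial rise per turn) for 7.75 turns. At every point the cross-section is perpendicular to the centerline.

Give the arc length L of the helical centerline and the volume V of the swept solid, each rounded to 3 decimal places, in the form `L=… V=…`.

2πR = 2π·31 = 194.778745
per-turn = √(194.778745² + 39.5²) = √(37938.7593 + 1560.25) = √39499.0093 = 198.743577
L = 7.75 × 198.743577 = 1540.262720
V = π·1.25² × L = 4.908739 × 1540.262720 = 7560.746947

L=1540.263 V=7560.747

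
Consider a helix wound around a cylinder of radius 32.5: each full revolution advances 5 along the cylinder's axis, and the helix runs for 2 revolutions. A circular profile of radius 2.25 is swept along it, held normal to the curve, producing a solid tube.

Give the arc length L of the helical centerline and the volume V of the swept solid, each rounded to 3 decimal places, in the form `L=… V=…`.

L=408.529 V=6497.380

2πR = 2π·32.5 = 204.203522
per-turn = √(204.203522² + 5²) = √(41699.0786 + 25) = √41724.0786 = 204.264727
L = 2 × 204.264727 = 408.529454
V = π·2.25² × L = 15.904313 × 408.529454 = 6497.380220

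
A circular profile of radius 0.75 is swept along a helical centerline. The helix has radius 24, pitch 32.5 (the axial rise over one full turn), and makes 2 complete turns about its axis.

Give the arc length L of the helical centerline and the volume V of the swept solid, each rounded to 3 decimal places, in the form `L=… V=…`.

2πR = 2π·24 = 150.796447
per-turn = √(150.796447² + 32.5²) = √(22739.5685 + 1056.25) = √23795.8185 = 154.258933
L = 2 × 154.258933 = 308.517867
V = π·0.75² × L = 1.767146 × 308.517867 = 545.196073

L=308.518 V=545.196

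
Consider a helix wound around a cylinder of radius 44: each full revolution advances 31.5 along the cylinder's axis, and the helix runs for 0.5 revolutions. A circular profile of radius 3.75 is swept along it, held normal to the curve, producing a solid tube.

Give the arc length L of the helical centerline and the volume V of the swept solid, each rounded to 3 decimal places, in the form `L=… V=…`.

L=139.124 V=6146.331

2πR = 2π·44 = 276.460154
per-turn = √(276.460154² + 31.5²) = √(76430.2165 + 992.25) = √77422.4665 = 278.248929
L = 0.5 × 278.248929 = 139.124464
V = π·3.75² × L = 44.178647 × 139.124464 = 6146.330563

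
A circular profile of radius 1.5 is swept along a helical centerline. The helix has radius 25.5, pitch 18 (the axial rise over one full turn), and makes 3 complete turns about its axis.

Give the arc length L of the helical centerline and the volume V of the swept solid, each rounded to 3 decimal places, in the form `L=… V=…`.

L=483.687 V=3418.985

2πR = 2π·25.5 = 160.221225
per-turn = √(160.221225² + 18²) = √(25670.8410 + 324) = √25994.8410 = 161.229157
L = 3 × 161.229157 = 483.687471
V = π·1.5² × L = 7.068583 × 483.687471 = 3418.985261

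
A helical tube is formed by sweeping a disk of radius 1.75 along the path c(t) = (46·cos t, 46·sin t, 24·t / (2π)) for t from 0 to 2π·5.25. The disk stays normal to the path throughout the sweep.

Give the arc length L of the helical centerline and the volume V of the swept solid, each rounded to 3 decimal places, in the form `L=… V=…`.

2πR = 2π·46 = 289.026524
per-turn = √(289.026524² + 24²) = √(83536.3317 + 576) = √84112.3317 = 290.021261
L = 5.25 × 290.021261 = 1522.611619
V = π·1.75² × L = 9.621128 × 1522.611619 = 14649.240518

L=1522.612 V=14649.241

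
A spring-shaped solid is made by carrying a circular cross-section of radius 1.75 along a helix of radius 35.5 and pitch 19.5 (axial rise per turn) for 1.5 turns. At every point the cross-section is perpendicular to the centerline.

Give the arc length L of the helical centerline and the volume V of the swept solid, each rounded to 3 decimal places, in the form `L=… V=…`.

2πR = 2π·35.5 = 223.053078
per-turn = √(223.053078² + 19.5²) = √(49752.6758 + 380.25) = √50132.9258 = 223.903832
L = 1.5 × 223.903832 = 335.855747
V = π·1.75² × L = 9.621128 × 335.855747 = 3231.310967

L=335.856 V=3231.311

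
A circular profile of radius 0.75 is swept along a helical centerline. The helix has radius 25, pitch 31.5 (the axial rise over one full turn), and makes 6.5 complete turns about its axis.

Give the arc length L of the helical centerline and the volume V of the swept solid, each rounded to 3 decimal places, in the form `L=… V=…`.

L=1041.345 V=1840.209

2πR = 2π·25 = 157.079633
per-turn = √(157.079633² + 31.5²) = √(24674.0110 + 992.25) = √25666.2610 = 160.206932
L = 6.5 × 160.206932 = 1041.345057
V = π·0.75² × L = 1.767146 × 1041.345057 = 1840.208614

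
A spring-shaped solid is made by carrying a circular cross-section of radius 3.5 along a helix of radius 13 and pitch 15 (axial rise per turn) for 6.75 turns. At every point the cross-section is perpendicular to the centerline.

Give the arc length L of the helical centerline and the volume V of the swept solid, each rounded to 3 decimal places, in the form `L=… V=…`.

L=560.569 V=21573.232

2πR = 2π·13 = 81.681409
per-turn = √(81.681409² + 15²) = √(6671.8526 + 225) = √6896.8526 = 83.047291
L = 6.75 × 83.047291 = 560.569216
V = π·3.5² × L = 38.484510 × 560.569216 = 21573.231586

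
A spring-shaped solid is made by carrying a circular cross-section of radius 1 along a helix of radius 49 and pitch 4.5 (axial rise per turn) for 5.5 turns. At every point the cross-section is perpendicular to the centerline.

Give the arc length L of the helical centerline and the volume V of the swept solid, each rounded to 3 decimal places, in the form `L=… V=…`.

2πR = 2π·49 = 307.876080
per-turn = √(307.876080² + 4.5²) = √(94787.6807 + 20.25) = √94807.9307 = 307.908965
L = 5.5 × 307.908965 = 1693.499307
V = π·1² × L = 3.141593 × 1693.499307 = 5320.284982

L=1693.499 V=5320.285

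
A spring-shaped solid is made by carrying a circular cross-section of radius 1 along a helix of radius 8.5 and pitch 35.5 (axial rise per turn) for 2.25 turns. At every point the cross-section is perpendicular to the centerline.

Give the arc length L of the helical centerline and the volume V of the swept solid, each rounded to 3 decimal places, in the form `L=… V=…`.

L=144.291 V=453.303

2πR = 2π·8.5 = 53.407075
per-turn = √(53.407075² + 35.5²) = √(2852.3157 + 1260.25) = √4112.5657 = 64.129289
L = 2.25 × 64.129289 = 144.290900
V = π·1² × L = 3.141593 × 144.290900 = 453.303230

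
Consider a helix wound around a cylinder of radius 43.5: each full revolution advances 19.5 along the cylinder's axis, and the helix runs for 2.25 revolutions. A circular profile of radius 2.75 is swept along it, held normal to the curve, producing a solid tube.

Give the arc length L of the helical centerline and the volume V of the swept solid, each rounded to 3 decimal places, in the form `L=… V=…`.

2πR = 2π·43.5 = 273.318561
per-turn = √(273.318561² + 19.5²) = √(74703.0357 + 380.25) = √75083.2857 = 274.013295
L = 2.25 × 274.013295 = 616.529913
V = π·2.75² × L = 23.758294 × 616.529913 = 14647.699211

L=616.530 V=14647.699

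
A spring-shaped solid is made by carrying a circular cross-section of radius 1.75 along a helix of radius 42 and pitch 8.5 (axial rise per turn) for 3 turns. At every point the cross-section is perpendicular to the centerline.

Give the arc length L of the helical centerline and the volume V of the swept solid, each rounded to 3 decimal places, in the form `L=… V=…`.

L=792.092 V=7620.817

2πR = 2π·42 = 263.893783
per-turn = √(263.893783² + 8.5²) = √(69639.9287 + 72.25) = √69712.1787 = 264.030640
L = 3 × 264.030640 = 792.091919
V = π·1.75² × L = 9.621128 × 792.091919 = 7620.817344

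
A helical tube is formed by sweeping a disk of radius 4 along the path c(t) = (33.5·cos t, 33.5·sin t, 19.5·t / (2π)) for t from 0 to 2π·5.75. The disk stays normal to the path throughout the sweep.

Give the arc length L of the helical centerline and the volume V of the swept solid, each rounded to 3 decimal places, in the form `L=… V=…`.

2πR = 2π·33.5 = 210.486708
per-turn = √(210.486708² + 19.5²) = √(44304.6542 + 380.25) = √44684.9042 = 211.388042
L = 5.75 × 211.388042 = 1215.481240
V = π·4² × L = 50.265482 × 1215.481240 = 61096.750923

L=1215.481 V=61096.751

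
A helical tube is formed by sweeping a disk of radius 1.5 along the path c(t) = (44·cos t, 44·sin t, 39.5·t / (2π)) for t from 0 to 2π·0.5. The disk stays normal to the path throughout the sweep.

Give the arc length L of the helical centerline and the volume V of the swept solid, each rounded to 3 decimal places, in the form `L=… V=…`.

2πR = 2π·44 = 276.460154
per-turn = √(276.460154² + 39.5²) = √(76430.2165 + 1560.25) = √77990.4665 = 279.267733
L = 0.5 × 279.267733 = 139.633866
V = π·1.5² × L = 7.068583 × 139.633866 = 987.013639

L=139.634 V=987.014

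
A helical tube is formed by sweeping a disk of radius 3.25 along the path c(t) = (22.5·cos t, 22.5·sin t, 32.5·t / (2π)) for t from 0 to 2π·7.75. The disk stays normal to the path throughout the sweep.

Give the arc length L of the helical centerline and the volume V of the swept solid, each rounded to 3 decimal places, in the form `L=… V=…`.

L=1124.210 V=37304.726

2πR = 2π·22.5 = 141.371669
per-turn = √(141.371669² + 32.5²) = √(19985.9489 + 1056.25) = √21042.1989 = 145.059294
L = 7.75 × 145.059294 = 1124.209532
V = π·3.25² × L = 33.183072 × 1124.209532 = 37304.726302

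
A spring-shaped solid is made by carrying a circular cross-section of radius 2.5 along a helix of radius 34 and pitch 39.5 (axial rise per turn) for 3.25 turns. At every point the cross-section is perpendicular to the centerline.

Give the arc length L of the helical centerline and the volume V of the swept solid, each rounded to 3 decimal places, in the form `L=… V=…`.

L=706.061 V=13863.466

2πR = 2π·34 = 213.628300
per-turn = √(213.628300² + 39.5²) = √(45637.0508 + 1560.25) = √47197.3008 = 217.249398
L = 3.25 × 217.249398 = 706.060542
V = π·2.5² × L = 19.634954 × 706.060542 = 13863.466326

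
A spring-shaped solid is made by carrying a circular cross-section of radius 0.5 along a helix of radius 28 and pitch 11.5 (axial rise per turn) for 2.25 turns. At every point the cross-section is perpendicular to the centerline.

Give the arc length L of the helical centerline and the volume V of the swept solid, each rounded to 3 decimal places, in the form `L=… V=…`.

2πR = 2π·28 = 175.929189
per-turn = √(175.929189² + 11.5²) = √(30951.0794 + 132.25) = √31083.3294 = 176.304649
L = 2.25 × 176.304649 = 396.685461
V = π·0.5² × L = 0.785398 × 396.685461 = 311.556033

L=396.685 V=311.556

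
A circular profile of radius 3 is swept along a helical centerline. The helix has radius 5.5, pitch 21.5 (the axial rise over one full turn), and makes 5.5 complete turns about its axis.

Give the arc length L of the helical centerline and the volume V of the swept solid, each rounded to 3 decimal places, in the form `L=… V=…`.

2πR = 2π·5.5 = 34.557519
per-turn = √(34.557519² + 21.5²) = √(1194.2221 + 462.25) = √1656.4721 = 40.699780
L = 5.5 × 40.699780 = 223.848793
V = π·3² × L = 28.274334 × 223.848793 = 6329.175505

L=223.849 V=6329.176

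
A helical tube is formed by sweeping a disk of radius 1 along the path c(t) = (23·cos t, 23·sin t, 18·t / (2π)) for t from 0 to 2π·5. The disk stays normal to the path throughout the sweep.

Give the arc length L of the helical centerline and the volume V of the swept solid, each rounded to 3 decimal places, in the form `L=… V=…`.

2πR = 2π·23 = 144.513262
per-turn = √(144.513262² + 18²) = √(20884.0829 + 324) = √21208.0829 = 145.629952
L = 5 × 145.629952 = 728.149760
V = π·1² × L = 3.141593 × 728.149760 = 2287.549936

L=728.150 V=2287.550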